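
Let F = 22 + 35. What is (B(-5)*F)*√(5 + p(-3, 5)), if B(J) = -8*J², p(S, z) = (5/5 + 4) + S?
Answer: -11400*√7 ≈ -30162.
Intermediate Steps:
p(S, z) = 5 + S (p(S, z) = (5*(⅕) + 4) + S = (1 + 4) + S = 5 + S)
F = 57
(B(-5)*F)*√(5 + p(-3, 5)) = (-8*(-5)²*57)*√(5 + (5 - 3)) = (-8*25*57)*√(5 + 2) = (-200*57)*√7 = -11400*√7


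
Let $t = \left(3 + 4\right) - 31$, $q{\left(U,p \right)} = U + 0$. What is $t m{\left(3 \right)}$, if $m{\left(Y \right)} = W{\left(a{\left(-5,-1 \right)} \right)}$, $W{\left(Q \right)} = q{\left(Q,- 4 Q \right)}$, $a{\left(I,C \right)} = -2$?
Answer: $48$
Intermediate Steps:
$q{\left(U,p \right)} = U$
$W{\left(Q \right)} = Q$
$m{\left(Y \right)} = -2$
$t = -24$ ($t = 7 - 31 = -24$)
$t m{\left(3 \right)} = \left(-24\right) \left(-2\right) = 48$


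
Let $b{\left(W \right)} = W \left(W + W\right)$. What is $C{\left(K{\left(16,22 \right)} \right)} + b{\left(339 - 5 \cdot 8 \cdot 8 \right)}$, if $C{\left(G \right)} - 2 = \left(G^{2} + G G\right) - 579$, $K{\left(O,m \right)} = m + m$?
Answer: $4017$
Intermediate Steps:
$K{\left(O,m \right)} = 2 m$
$C{\left(G \right)} = -577 + 2 G^{2}$ ($C{\left(G \right)} = 2 - \left(579 - G^{2} - G G\right) = 2 + \left(\left(G^{2} + G^{2}\right) - 579\right) = 2 + \left(2 G^{2} - 579\right) = 2 + \left(-579 + 2 G^{2}\right) = -577 + 2 G^{2}$)
$b{\left(W \right)} = 2 W^{2}$ ($b{\left(W \right)} = W 2 W = 2 W^{2}$)
$C{\left(K{\left(16,22 \right)} \right)} + b{\left(339 - 5 \cdot 8 \cdot 8 \right)} = \left(-577 + 2 \left(2 \cdot 22\right)^{2}\right) + 2 \left(339 - 5 \cdot 8 \cdot 8\right)^{2} = \left(-577 + 2 \cdot 44^{2}\right) + 2 \left(339 - 40 \cdot 8\right)^{2} = \left(-577 + 2 \cdot 1936\right) + 2 \left(339 - 320\right)^{2} = \left(-577 + 3872\right) + 2 \left(339 - 320\right)^{2} = 3295 + 2 \cdot 19^{2} = 3295 + 2 \cdot 361 = 3295 + 722 = 4017$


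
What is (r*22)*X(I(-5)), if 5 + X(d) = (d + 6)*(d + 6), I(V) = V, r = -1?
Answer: 88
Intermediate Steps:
X(d) = -5 + (6 + d)² (X(d) = -5 + (d + 6)*(d + 6) = -5 + (6 + d)*(6 + d) = -5 + (6 + d)²)
(r*22)*X(I(-5)) = (-1*22)*(-5 + (6 - 5)²) = -22*(-5 + 1²) = -22*(-5 + 1) = -22*(-4) = 88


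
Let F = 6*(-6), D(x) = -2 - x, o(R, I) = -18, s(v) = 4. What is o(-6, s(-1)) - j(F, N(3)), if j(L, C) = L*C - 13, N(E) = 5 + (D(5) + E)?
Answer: 31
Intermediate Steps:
F = -36
N(E) = -2 + E (N(E) = 5 + ((-2 - 1*5) + E) = 5 + ((-2 - 5) + E) = 5 + (-7 + E) = -2 + E)
j(L, C) = -13 + C*L (j(L, C) = C*L - 13 = -13 + C*L)
o(-6, s(-1)) - j(F, N(3)) = -18 - (-13 + (-2 + 3)*(-36)) = -18 - (-13 + 1*(-36)) = -18 - (-13 - 36) = -18 - 1*(-49) = -18 + 49 = 31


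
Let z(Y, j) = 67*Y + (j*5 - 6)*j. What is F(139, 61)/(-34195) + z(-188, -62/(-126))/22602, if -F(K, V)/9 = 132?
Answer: -229027517953/438220346130 ≈ -0.52263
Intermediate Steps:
F(K, V) = -1188 (F(K, V) = -9*132 = -1188)
z(Y, j) = 67*Y + j*(-6 + 5*j) (z(Y, j) = 67*Y + (5*j - 6)*j = 67*Y + (-6 + 5*j)*j = 67*Y + j*(-6 + 5*j))
F(139, 61)/(-34195) + z(-188, -62/(-126))/22602 = -1188/(-34195) + (-(-372)/(-126) + 5*(-62/(-126))² + 67*(-188))/22602 = -1188*(-1/34195) + (-(-372)*(-1)/126 + 5*(-62*(-1/126))² - 12596)*(1/22602) = 1188/34195 + (-6*31/63 + 5*(31/63)² - 12596)*(1/22602) = 1188/34195 + (-62/21 + 5*(961/3969) - 12596)*(1/22602) = 1188/34195 + (-62/21 + 4805/3969 - 12596)*(1/22602) = 1188/34195 - 50000437/3969*1/22602 = 1188/34195 - 50000437/89707338 = -229027517953/438220346130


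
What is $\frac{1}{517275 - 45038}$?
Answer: $\frac{1}{472237} \approx 2.1176 \cdot 10^{-6}$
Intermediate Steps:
$\frac{1}{517275 - 45038} = \frac{1}{472237}$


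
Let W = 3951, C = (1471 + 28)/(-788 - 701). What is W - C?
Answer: 5884538/1489 ≈ 3952.0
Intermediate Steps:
C = -1499/1489 (C = 1499/(-1489) = 1499*(-1/1489) = -1499/1489 ≈ -1.0067)
W - C = 3951 - 1*(-1499/1489) = 3951 + 1499/1489 = 5884538/1489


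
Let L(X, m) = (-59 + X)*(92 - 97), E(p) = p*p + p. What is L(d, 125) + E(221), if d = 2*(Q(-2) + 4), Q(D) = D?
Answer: 49337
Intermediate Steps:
E(p) = p + p² (E(p) = p² + p = p + p²)
d = 4 (d = 2*(-2 + 4) = 2*2 = 4)
L(X, m) = 295 - 5*X (L(X, m) = (-59 + X)*(-5) = 295 - 5*X)
L(d, 125) + E(221) = (295 - 5*4) + 221*(1 + 221) = (295 - 20) + 221*222 = 275 + 49062 = 49337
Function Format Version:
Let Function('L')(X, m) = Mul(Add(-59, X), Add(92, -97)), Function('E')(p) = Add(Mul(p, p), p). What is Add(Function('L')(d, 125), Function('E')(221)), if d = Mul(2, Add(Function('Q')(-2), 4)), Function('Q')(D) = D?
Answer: 49337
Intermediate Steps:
Function('E')(p) = Add(p, Pow(p, 2)) (Function('E')(p) = Add(Pow(p, 2), p) = Add(p, Pow(p, 2)))
d = 4 (d = Mul(2, Add(-2, 4)) = Mul(2, 2) = 4)
Function('L')(X, m) = Add(295, Mul(-5, X)) (Function('L')(X, m) = Mul(Add(-59, X), -5) = Add(295, Mul(-5, X)))
Add(Function('L')(d, 125), Function('E')(221)) = Add(Add(295, Mul(-5, 4)), Mul(221, Add(1, 221))) = Add(Add(295, -20), Mul(221, 222)) = Add(275, 49062) = 49337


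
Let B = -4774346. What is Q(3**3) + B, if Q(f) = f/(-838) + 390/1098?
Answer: -732165006955/153354 ≈ -4.7743e+6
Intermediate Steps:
Q(f) = 65/183 - f/838 (Q(f) = f*(-1/838) + 390*(1/1098) = -f/838 + 65/183 = 65/183 - f/838)
Q(3**3) + B = (65/183 - 1/838*3**3) - 4774346 = (65/183 - 1/838*27) - 4774346 = (65/183 - 27/838) - 4774346 = 49529/153354 - 4774346 = -732165006955/153354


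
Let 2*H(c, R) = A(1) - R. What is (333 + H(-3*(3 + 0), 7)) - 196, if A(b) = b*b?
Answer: 134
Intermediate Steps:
A(b) = b²
H(c, R) = ½ - R/2 (H(c, R) = (1² - R)/2 = (1 - R)/2 = ½ - R/2)
(333 + H(-3*(3 + 0), 7)) - 196 = (333 + (½ - ½*7)) - 196 = (333 + (½ - 7/2)) - 196 = (333 - 3) - 196 = 330 - 196 = 134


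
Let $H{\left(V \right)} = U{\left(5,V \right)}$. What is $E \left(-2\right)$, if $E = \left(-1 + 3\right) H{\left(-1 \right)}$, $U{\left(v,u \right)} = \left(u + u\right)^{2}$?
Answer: $-16$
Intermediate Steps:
$U{\left(v,u \right)} = 4 u^{2}$ ($U{\left(v,u \right)} = \left(2 u\right)^{2} = 4 u^{2}$)
$H{\left(V \right)} = 4 V^{2}$
$E = 8$ ($E = \left(-1 + 3\right) 4 \left(-1\right)^{2} = 2 \cdot 4 \cdot 1 = 2 \cdot 4 = 8$)
$E \left(-2\right) = 8 \left(-2\right) = -16$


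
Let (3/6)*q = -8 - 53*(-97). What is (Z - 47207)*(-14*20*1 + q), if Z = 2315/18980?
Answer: -894732163837/1898 ≈ -4.7141e+8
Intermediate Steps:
q = 10266 (q = 2*(-8 - 53*(-97)) = 2*(-8 + 5141) = 2*5133 = 10266)
Z = 463/3796 (Z = 2315*(1/18980) = 463/3796 ≈ 0.12197)
(Z - 47207)*(-14*20*1 + q) = (463/3796 - 47207)*(-14*20*1 + 10266) = -179197309*(-280*1 + 10266)/3796 = -179197309*(-280 + 10266)/3796 = -179197309/3796*9986 = -894732163837/1898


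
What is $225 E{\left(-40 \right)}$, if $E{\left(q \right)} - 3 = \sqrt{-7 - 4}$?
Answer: $675 + 225 i \sqrt{11} \approx 675.0 + 746.24 i$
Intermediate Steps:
$E{\left(q \right)} = 3 + i \sqrt{11}$ ($E{\left(q \right)} = 3 + \sqrt{-7 - 4} = 3 + \sqrt{-11} = 3 + i \sqrt{11}$)
$225 E{\left(-40 \right)} = 225 \left(3 + i \sqrt{11}\right) = 675 + 225 i \sqrt{11}$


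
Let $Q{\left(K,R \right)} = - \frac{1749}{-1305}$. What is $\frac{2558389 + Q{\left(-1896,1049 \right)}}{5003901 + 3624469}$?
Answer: $\frac{556449899}{1876670475} \approx 0.29651$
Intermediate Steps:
$Q{\left(K,R \right)} = \frac{583}{435}$ ($Q{\left(K,R \right)} = \left(-1749\right) \left(- \frac{1}{1305}\right) = \frac{583}{435}$)
$\frac{2558389 + Q{\left(-1896,1049 \right)}}{5003901 + 3624469} = \frac{2558389 + \frac{583}{435}}{5003901 + 3624469} = \frac{1112899798}{435 \cdot 8628370} = \frac{1112899798}{435} \cdot \frac{1}{8628370} = \frac{556449899}{1876670475}$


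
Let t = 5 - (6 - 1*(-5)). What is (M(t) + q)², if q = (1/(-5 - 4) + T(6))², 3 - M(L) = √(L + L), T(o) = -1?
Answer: 38917/6561 - 1372*I*√3/81 ≈ 5.9316 - 29.338*I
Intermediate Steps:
t = -6 (t = 5 - (6 + 5) = 5 - 1*11 = 5 - 11 = -6)
M(L) = 3 - √2*√L (M(L) = 3 - √(L + L) = 3 - √(2*L) = 3 - √2*√L)
q = 100/81 (q = (1/(-5 - 4) - 1)² = (1/(-9) - 1)² = (-⅑ - 1)² = (-10/9)² = 100/81 ≈ 1.2346)
(M(t) + q)² = ((3 - √2*√(-6)) + 100/81)² = ((3 - √2*I*√6) + 100/81)² = ((3 - 2*I*√3) + 100/81)² = (343/81 - 2*I*√3)²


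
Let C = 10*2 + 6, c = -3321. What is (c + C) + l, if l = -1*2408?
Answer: -5703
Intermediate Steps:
C = 26 (C = 20 + 6 = 26)
l = -2408
(c + C) + l = (-3321 + 26) - 2408 = -3295 - 2408 = -5703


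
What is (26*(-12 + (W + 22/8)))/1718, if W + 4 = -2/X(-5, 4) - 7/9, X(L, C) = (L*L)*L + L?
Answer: -32789/154620 ≈ -0.21206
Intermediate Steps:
X(L, C) = L + L³ (X(L, C) = L²*L + L = L³ + L = L + L³)
W = -2786/585 (W = -4 + (-2/(-5 + (-5)³) - 7/9) = -4 + (-2/(-5 - 125) - 7*⅑) = -4 + (-2/(-130) - 7/9) = -4 + (-2*(-1/130) - 7/9) = -4 + (1/65 - 7/9) = -4 - 446/585 = -2786/585 ≈ -4.7624)
(26*(-12 + (W + 22/8)))/1718 = (26*(-12 + (-2786/585 + 22/8)))/1718 = (26*(-12 + (-2786/585 + 22*(⅛))))*(1/1718) = (26*(-12 + (-2786/585 + 11/4)))*(1/1718) = (26*(-12 - 4709/2340))*(1/1718) = (26*(-32789/2340))*(1/1718) = -32789/90*1/1718 = -32789/154620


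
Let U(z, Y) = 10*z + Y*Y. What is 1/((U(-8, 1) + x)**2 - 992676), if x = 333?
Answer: -1/928160 ≈ -1.0774e-6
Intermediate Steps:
U(z, Y) = Y**2 + 10*z (U(z, Y) = 10*z + Y**2 = Y**2 + 10*z)
1/((U(-8, 1) + x)**2 - 992676) = 1/(((1**2 + 10*(-8)) + 333)**2 - 992676) = 1/(((1 - 80) + 333)**2 - 992676) = 1/((-79 + 333)**2 - 992676) = 1/(254**2 - 992676) = 1/(64516 - 992676) = 1/(-928160) = -1/928160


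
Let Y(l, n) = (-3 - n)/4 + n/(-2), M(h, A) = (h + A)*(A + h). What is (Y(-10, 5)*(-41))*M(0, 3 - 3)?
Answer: 0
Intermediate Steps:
M(h, A) = (A + h)² (M(h, A) = (A + h)*(A + h) = (A + h)²)
Y(l, n) = -¾ - 3*n/4 (Y(l, n) = (-3 - n)*(¼) + n*(-½) = (-¾ - n/4) - n/2 = -¾ - 3*n/4)
(Y(-10, 5)*(-41))*M(0, 3 - 3) = ((-¾ - ¾*5)*(-41))*((3 - 3) + 0)² = ((-¾ - 15/4)*(-41))*(0 + 0)² = -9/2*(-41)*0² = (369/2)*0 = 0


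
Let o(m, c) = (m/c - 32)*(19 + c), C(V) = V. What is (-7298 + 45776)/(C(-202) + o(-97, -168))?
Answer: 6464304/752635 ≈ 8.5889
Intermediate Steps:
o(m, c) = (-32 + m/c)*(19 + c)
(-7298 + 45776)/(C(-202) + o(-97, -168)) = (-7298 + 45776)/(-202 + (-608 - 97 - 32*(-168) + 19*(-97)/(-168))) = 38478/(-202 + (-608 - 97 + 5376 + 19*(-97)*(-1/168))) = 38478/(-202 + (-608 - 97 + 5376 + 1843/168)) = 38478/(-202 + 786571/168) = 38478/(752635/168) = 38478*(168/752635) = 6464304/752635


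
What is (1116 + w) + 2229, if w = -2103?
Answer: 1242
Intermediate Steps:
(1116 + w) + 2229 = (1116 - 2103) + 2229 = -987 + 2229 = 1242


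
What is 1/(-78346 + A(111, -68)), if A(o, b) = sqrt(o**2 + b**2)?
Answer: -78346/6138078771 - sqrt(16945)/6138078771 ≈ -1.2785e-5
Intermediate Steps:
A(o, b) = sqrt(b**2 + o**2)
1/(-78346 + A(111, -68)) = 1/(-78346 + sqrt((-68)**2 + 111**2)) = 1/(-78346 + sqrt(4624 + 12321)) = 1/(-78346 + sqrt(16945))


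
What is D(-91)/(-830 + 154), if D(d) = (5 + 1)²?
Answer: -9/169 ≈ -0.053254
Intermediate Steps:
D(d) = 36 (D(d) = 6² = 36)
D(-91)/(-830 + 154) = 36/(-830 + 154) = 36/(-676) = -1/676*36 = -9/169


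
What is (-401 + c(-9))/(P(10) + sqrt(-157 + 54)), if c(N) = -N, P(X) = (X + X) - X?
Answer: -560/29 + 56*I*sqrt(103)/29 ≈ -19.31 + 19.598*I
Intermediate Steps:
P(X) = X (P(X) = 2*X - X = X)
(-401 + c(-9))/(P(10) + sqrt(-157 + 54)) = (-401 - 1*(-9))/(10 + sqrt(-157 + 54)) = (-401 + 9)/(10 + sqrt(-103)) = -392/(10 + I*sqrt(103))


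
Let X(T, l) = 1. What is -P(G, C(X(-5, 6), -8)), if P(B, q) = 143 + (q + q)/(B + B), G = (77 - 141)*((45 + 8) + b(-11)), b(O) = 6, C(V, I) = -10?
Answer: -269989/1888 ≈ -143.00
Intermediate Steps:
G = -3776 (G = (77 - 141)*((45 + 8) + 6) = -64*(53 + 6) = -64*59 = -3776)
P(B, q) = 143 + q/B (P(B, q) = 143 + (2*q)/((2*B)) = 143 + (2*q)*(1/(2*B)) = 143 + q/B)
-P(G, C(X(-5, 6), -8)) = -(143 - 10/(-3776)) = -(143 - 10*(-1/3776)) = -(143 + 5/1888) = -1*269989/1888 = -269989/1888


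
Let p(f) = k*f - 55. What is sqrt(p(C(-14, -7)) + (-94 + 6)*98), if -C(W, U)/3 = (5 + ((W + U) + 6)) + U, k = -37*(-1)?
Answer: 2*I*sqrt(1698) ≈ 82.414*I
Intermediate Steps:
k = 37
C(W, U) = -33 - 6*U - 3*W (C(W, U) = -3*((5 + ((W + U) + 6)) + U) = -3*((5 + ((U + W) + 6)) + U) = -3*((5 + (6 + U + W)) + U) = -3*((11 + U + W) + U) = -3*(11 + W + 2*U) = -33 - 6*U - 3*W)
p(f) = -55 + 37*f (p(f) = 37*f - 55 = -55 + 37*f)
sqrt(p(C(-14, -7)) + (-94 + 6)*98) = sqrt((-55 + 37*(-33 - 6*(-7) - 3*(-14))) + (-94 + 6)*98) = sqrt((-55 + 37*(-33 + 42 + 42)) - 88*98) = sqrt((-55 + 37*51) - 8624) = sqrt((-55 + 1887) - 8624) = sqrt(1832 - 8624) = sqrt(-6792) = 2*I*sqrt(1698)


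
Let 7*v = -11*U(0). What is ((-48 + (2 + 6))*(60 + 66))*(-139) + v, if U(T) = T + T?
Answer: 700560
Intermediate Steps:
U(T) = 2*T
v = 0 (v = (-22*0)/7 = (-11*0)/7 = (⅐)*0 = 0)
((-48 + (2 + 6))*(60 + 66))*(-139) + v = ((-48 + (2 + 6))*(60 + 66))*(-139) + 0 = ((-48 + 8)*126)*(-139) + 0 = -40*126*(-139) + 0 = -5040*(-139) + 0 = 700560 + 0 = 700560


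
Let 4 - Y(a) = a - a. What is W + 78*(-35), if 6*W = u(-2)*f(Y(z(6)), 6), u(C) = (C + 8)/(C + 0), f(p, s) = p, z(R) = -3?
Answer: -2732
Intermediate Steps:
Y(a) = 4 (Y(a) = 4 - (a - a) = 4 - 1*0 = 4 + 0 = 4)
u(C) = (8 + C)/C
W = -2 (W = (((8 - 2)/(-2))*4)/6 = (-½*6*4)/6 = (-3*4)/6 = (⅙)*(-12) = -2)
W + 78*(-35) = -2 + 78*(-35) = -2 - 2730 = -2732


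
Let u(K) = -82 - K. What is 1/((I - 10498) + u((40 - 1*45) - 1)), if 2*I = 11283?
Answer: -2/9865 ≈ -0.00020274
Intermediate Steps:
I = 11283/2 (I = (½)*11283 = 11283/2 ≈ 5641.5)
1/((I - 10498) + u((40 - 1*45) - 1)) = 1/((11283/2 - 10498) + (-82 - ((40 - 1*45) - 1))) = 1/(-9713/2 + (-82 - ((40 - 45) - 1))) = 1/(-9713/2 + (-82 - (-5 - 1))) = 1/(-9713/2 + (-82 - 1*(-6))) = 1/(-9713/2 + (-82 + 6)) = 1/(-9713/2 - 76) = 1/(-9865/2) = -2/9865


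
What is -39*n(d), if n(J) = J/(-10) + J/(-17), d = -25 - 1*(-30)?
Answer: 1053/34 ≈ 30.971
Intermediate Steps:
d = 5 (d = -25 + 30 = 5)
n(J) = -27*J/170 (n(J) = J*(-⅒) + J*(-1/17) = -J/10 - J/17 = -27*J/170)
-39*n(d) = -(-1053)*5/170 = -39*(-27/34) = 1053/34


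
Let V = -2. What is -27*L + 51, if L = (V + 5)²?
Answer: -192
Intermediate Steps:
L = 9 (L = (-2 + 5)² = 3² = 9)
-27*L + 51 = -27*9 + 51 = -243 + 51 = -192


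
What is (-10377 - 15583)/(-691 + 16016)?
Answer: -5192/3065 ≈ -1.6940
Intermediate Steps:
(-10377 - 15583)/(-691 + 16016) = -25960/15325 = -25960*1/15325 = -5192/3065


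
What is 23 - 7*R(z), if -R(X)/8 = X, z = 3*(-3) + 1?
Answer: -425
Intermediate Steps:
z = -8 (z = -9 + 1 = -8)
R(X) = -8*X
23 - 7*R(z) = 23 - (-56)*(-8) = 23 - 7*64 = 23 - 448 = -425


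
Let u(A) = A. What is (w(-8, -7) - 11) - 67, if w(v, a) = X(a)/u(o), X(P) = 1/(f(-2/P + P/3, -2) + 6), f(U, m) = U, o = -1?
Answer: -6495/83 ≈ -78.253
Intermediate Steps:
X(P) = 1/(6 - 2/P + P/3) (X(P) = 1/((-2/P + P/3) + 6) = 1/(6 - 2/P + P/3))
w(v, a) = -3*a/(-6 + a**2 + 18*a) (w(v, a) = (3*a/(-6 + a**2 + 18*a))/(-1) = (3*a/(-6 + a**2 + 18*a))*(-1) = -3*a/(-6 + a**2 + 18*a))
(w(-8, -7) - 11) - 67 = (-3*(-7)/(-6 + (-7)**2 + 18*(-7)) - 11) - 67 = (-3*(-7)/(-6 + 49 - 126) - 11) - 67 = (-3*(-7)/(-83) - 11) - 67 = (-3*(-7)*(-1/83) - 11) - 67 = (-21/83 - 11) - 67 = -934/83 - 67 = -6495/83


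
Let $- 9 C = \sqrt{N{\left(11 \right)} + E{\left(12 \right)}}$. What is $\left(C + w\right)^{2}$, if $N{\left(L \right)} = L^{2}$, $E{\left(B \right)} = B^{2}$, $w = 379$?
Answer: $\frac{\left(3411 - \sqrt{265}\right)^{2}}{81} \approx 1.4227 \cdot 10^{5}$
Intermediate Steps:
$C = - \frac{\sqrt{265}}{9}$ ($C = - \frac{\sqrt{11^{2} + 12^{2}}}{9} = - \frac{\sqrt{121 + 144}}{9} = - \frac{\sqrt{265}}{9} \approx -1.8088$)
$\left(C + w\right)^{2} = \left(- \frac{\sqrt{265}}{9} + 379\right)^{2} = \left(379 - \frac{\sqrt{265}}{9}\right)^{2}$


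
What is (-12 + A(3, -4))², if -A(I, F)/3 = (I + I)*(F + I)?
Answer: 36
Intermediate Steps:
A(I, F) = -6*I*(F + I) (A(I, F) = -3*(I + I)*(F + I) = -3*2*I*(F + I) = -6*I*(F + I))
(-12 + A(3, -4))² = (-12 - 6*3*(-4 + 3))² = (-12 - 6*3*(-1))² = (-12 + 18)² = 6² = 36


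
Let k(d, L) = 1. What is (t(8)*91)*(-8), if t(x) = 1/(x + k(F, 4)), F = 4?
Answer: -728/9 ≈ -80.889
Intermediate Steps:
t(x) = 1/(1 + x) (t(x) = 1/(x + 1) = 1/(1 + x))
(t(8)*91)*(-8) = (91/(1 + 8))*(-8) = (91/9)*(-8) = -728/9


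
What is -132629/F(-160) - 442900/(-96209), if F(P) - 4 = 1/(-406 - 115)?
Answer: -6647091342481/200403347 ≈ -33169.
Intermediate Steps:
F(P) = 2083/521 (F(P) = 4 + 1/(-406 - 115) = 4 + 1/(-521) = 4 - 1/521 = 2083/521)
-132629/F(-160) - 442900/(-96209) = -132629/2083/521 - 442900/(-96209) = -132629*521/2083 - 442900*(-1/96209) = -69099709/2083 + 442900/96209 = -6647091342481/200403347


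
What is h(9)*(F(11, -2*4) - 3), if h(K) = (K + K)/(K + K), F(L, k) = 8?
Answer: 5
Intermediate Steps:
h(K) = 1 (h(K) = (2*K)/((2*K)) = (2*K)*(1/(2*K)) = 1)
h(9)*(F(11, -2*4) - 3) = 1*(8 - 3) = 1*5 = 5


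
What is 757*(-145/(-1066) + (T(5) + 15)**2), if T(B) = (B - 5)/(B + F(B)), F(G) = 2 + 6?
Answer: 181676215/1066 ≈ 1.7043e+5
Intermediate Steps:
F(G) = 8
T(B) = (-5 + B)/(8 + B) (T(B) = (B - 5)/(B + 8) = (-5 + B)/(8 + B))
757*(-145/(-1066) + (T(5) + 15)**2) = 757*(-145/(-1066) + ((-5 + 5)/(8 + 5) + 15)**2) = 757*(-145*(-1/1066) + (0/13 + 15)**2) = 757*(145/1066 + ((1/13)*0 + 15)**2) = 757*(145/1066 + (0 + 15)**2) = 757*(145/1066 + 15**2) = 757*(145/1066 + 225) = 757*(239995/1066) = 181676215/1066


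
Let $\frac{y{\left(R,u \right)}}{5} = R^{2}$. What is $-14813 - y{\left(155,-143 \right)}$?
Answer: $-134938$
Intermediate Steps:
$y{\left(R,u \right)} = 5 R^{2}$
$-14813 - y{\left(155,-143 \right)} = -14813 - 5 \cdot 155^{2} = -14813 - 5 \cdot 24025 = -14813 - 120125 = -134938$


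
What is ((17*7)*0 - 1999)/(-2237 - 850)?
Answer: 1999/3087 ≈ 0.64755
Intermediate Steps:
((17*7)*0 - 1999)/(-2237 - 850) = (119*0 - 1999)/(-3087) = (0 - 1999)*(-1/3087) = -1999*(-1/3087) = 1999/3087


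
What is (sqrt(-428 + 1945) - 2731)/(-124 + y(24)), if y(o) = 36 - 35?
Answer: 2731/123 - sqrt(1517)/123 ≈ 21.887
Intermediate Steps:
y(o) = 1
(sqrt(-428 + 1945) - 2731)/(-124 + y(24)) = (sqrt(-428 + 1945) - 2731)/(-124 + 1) = (sqrt(1517) - 2731)/(-123) = (-2731 + sqrt(1517))*(-1/123) = 2731/123 - sqrt(1517)/123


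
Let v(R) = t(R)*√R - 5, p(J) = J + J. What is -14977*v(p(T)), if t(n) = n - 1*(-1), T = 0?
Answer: 74885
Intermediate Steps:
t(n) = 1 + n (t(n) = n + 1 = 1 + n)
p(J) = 2*J
v(R) = -5 + √R*(1 + R) (v(R) = (1 + R)*√R - 5 = √R*(1 + R) - 5 = -5 + √R*(1 + R))
-14977*v(p(T)) = -14977*(-5 + √(2*0)*(1 + 2*0)) = -14977*(-5 + √0*(1 + 0)) = -14977*(-5 + 0*1) = -14977*(-5 + 0) = -14977*(-5) = 74885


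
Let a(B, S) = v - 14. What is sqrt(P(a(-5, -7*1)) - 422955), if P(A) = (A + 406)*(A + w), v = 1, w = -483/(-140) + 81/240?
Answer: I*sqrt(170630205)/20 ≈ 653.13*I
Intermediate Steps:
w = 303/80 (w = -483*(-1/140) + 81*(1/240) = 69/20 + 27/80 = 303/80 ≈ 3.7875)
a(B, S) = -13 (a(B, S) = 1 - 14 = -13)
P(A) = (406 + A)*(303/80 + A) (P(A) = (A + 406)*(A + 303/80) = (406 + A)*(303/80 + A))
sqrt(P(a(-5, -7*1)) - 422955) = sqrt((61509/40 + (-13)**2 + (32783/80)*(-13)) - 422955) = sqrt((61509/40 + 169 - 426179/80) - 422955) = sqrt(-289641/80 - 422955) = sqrt(-34126041/80) = I*sqrt(170630205)/20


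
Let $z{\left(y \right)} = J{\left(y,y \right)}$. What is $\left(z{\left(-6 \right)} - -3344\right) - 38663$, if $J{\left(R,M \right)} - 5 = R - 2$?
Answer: $-35322$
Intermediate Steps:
$J{\left(R,M \right)} = 3 + R$ ($J{\left(R,M \right)} = 5 + \left(R - 2\right) = 5 + \left(-2 + R\right) = 3 + R$)
$z{\left(y \right)} = 3 + y$
$\left(z{\left(-6 \right)} - -3344\right) - 38663 = \left(\left(3 - 6\right) - -3344\right) - 38663 = \left(-3 + 3344\right) - 38663 = 3341 - 38663 = -35322$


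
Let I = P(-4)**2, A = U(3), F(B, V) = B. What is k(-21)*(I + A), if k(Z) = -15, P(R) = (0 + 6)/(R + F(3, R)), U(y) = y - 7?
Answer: -480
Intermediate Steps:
U(y) = -7 + y
P(R) = 6/(3 + R) (P(R) = (0 + 6)/(R + 3) = 6/(3 + R))
A = -4 (A = -7 + 3 = -4)
I = 36 (I = (6/(3 - 4))**2 = (6/(-1))**2 = (6*(-1))**2 = (-6)**2 = 36)
k(-21)*(I + A) = -15*(36 - 4) = -15*32 = -480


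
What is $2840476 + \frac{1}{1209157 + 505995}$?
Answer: $\frac{4871848092353}{1715152} \approx 2.8405 \cdot 10^{6}$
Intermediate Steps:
$2840476 + \frac{1}{1209157 + 505995} = 2840476 + \frac{1}{1715152} = \frac{4871848092353}{1715152}$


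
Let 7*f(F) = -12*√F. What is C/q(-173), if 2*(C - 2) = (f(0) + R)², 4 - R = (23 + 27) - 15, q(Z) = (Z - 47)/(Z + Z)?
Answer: 33389/44 ≈ 758.84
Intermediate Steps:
f(F) = -12*√F/7 (f(F) = (-12*√F)/7 = -12*√F/7)
q(Z) = (-47 + Z)/(2*Z) (q(Z) = (-47 + Z)/((2*Z)) = (-47 + Z)*(1/(2*Z)) = (-47 + Z)/(2*Z))
R = -31 (R = 4 - ((23 + 27) - 15) = 4 - (50 - 15) = 4 - 1*35 = 4 - 35 = -31)
C = 965/2 (C = 2 + (-12*√0/7 - 31)²/2 = 2 + (-12/7*0 - 31)²/2 = 2 + (0 - 31)²/2 = 2 + (½)*(-31)² = 2 + (½)*961 = 2 + 961/2 = 965/2 ≈ 482.50)
C/q(-173) = 965/(2*(((½)*(-47 - 173)/(-173)))) = 965/(2*(((½)*(-1/173)*(-220)))) = 965/(2*(110/173)) = (965/2)*(173/110) = 33389/44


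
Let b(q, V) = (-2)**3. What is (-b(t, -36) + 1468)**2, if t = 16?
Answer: 2178576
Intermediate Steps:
b(q, V) = -8
(-b(t, -36) + 1468)**2 = (-1*(-8) + 1468)**2 = (8 + 1468)**2 = 1476**2 = 2178576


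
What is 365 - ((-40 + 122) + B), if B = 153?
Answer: 130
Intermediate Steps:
365 - ((-40 + 122) + B) = 365 - ((-40 + 122) + 153) = 365 - (82 + 153) = 365 - 1*235 = 365 - 235 = 130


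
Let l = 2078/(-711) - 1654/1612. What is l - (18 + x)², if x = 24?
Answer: -1013151289/573066 ≈ -1767.9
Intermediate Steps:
l = -2262865/573066 (l = 2078*(-1/711) - 1654*1/1612 = -2078/711 - 827/806 = -2262865/573066 ≈ -3.9487)
l - (18 + x)² = -2262865/573066 - (18 + 24)² = -2262865/573066 - 1*42² = -2262865/573066 - 1*1764 = -2262865/573066 - 1764 = -1013151289/573066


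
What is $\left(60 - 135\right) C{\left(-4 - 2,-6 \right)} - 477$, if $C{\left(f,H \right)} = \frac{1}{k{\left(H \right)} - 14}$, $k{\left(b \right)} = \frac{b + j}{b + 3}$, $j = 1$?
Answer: $- \frac{17424}{37} \approx -470.92$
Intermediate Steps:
$k{\left(b \right)} = \frac{1 + b}{3 + b}$ ($k{\left(b \right)} = \frac{b + 1}{b + 3} = \frac{1 + b}{3 + b}$)
$C{\left(f,H \right)} = \frac{1}{-14 + \frac{1 + H}{3 + H}}$ ($C{\left(f,H \right)} = \frac{1}{\frac{1 + H}{3 + H} - 14} = \frac{1}{-14 + \frac{1 + H}{3 + H}}$)
$\left(60 - 135\right) C{\left(-4 - 2,-6 \right)} - 477 = \left(60 - 135\right) \frac{3 - 6}{-41 - -78} - 477 = \left(60 - 135\right) \frac{1}{-41 + 78} \left(-3\right) - 477 = - 75 \cdot \frac{1}{37} \left(-3\right) - 477 = \left(-75\right) \left(- \frac{3}{37}\right) - 477 = \frac{225}{37} - 477 = - \frac{17424}{37}$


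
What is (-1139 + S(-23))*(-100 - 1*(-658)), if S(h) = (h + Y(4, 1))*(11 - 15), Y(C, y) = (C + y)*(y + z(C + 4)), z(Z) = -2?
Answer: -573066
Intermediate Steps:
Y(C, y) = (-2 + y)*(C + y) (Y(C, y) = (C + y)*(y - 2) = (C + y)*(-2 + y) = (-2 + y)*(C + y))
S(h) = 20 - 4*h (S(h) = (h + (1² - 2*4 - 2*1 + 4*1))*(11 - 15) = (h + (1 - 8 - 2 + 4))*(-4) = (h - 5)*(-4) = (-5 + h)*(-4) = 20 - 4*h)
(-1139 + S(-23))*(-100 - 1*(-658)) = (-1139 + (20 - 4*(-23)))*(-100 - 1*(-658)) = (-1139 + (20 + 92))*(-100 + 658) = (-1139 + 112)*558 = -1027*558 = -573066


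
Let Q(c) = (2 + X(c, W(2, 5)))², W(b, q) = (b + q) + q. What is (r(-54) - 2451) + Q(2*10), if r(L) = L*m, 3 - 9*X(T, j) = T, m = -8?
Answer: -163538/81 ≈ -2019.0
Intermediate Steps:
W(b, q) = b + 2*q
X(T, j) = ⅓ - T/9
r(L) = -8*L (r(L) = L*(-8) = -8*L)
Q(c) = (7/3 - c/9)² (Q(c) = (2 + (⅓ - c/9))² = (7/3 - c/9)²)
(r(-54) - 2451) + Q(2*10) = (-8*(-54) - 2451) + (-21 + 2*10)²/81 = (432 - 2451) + (-21 + 20)²/81 = -2019 + (1/81)*(-1)² = -2019 + (1/81)*1 = -2019 + 1/81 = -163538/81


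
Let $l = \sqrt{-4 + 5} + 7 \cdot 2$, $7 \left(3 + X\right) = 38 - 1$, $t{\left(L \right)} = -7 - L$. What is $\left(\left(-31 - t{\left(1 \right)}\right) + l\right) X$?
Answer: $- \frac{128}{7} \approx -18.286$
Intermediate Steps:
$X = \frac{16}{7}$ ($X = -3 + \frac{38 - 1}{7} = -3 + \frac{1}{7} \cdot 37 = -3 + \frac{37}{7} = \frac{16}{7} \approx 2.2857$)
$l = 15$ ($l = \sqrt{1} + 14 = 1 + 14 = 15$)
$\left(\left(-31 - t{\left(1 \right)}\right) + l\right) X = \left(\left(-31 - \left(-7 - 1\right)\right) + 15\right) \frac{16}{7} = \left(\left(-31 - -8\right) + 15\right) \frac{16}{7} = \left(\left(-31 + 8\right) + 15\right) \frac{16}{7} = \left(-23 + 15\right) \frac{16}{7} = \left(-8\right) \frac{16}{7} = - \frac{128}{7}$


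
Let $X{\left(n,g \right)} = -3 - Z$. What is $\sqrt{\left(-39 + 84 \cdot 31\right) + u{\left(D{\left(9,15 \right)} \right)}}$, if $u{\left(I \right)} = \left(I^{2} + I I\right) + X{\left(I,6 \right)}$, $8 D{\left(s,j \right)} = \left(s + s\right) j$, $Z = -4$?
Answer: $\frac{\sqrt{77506}}{4} \approx 69.6$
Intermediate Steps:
$D{\left(s,j \right)} = \frac{j s}{4}$ ($D{\left(s,j \right)} = \frac{\left(s + s\right) j}{8} = \frac{2 s j}{8} = \frac{2 j s}{8} = \frac{j s}{4}$)
$X{\left(n,g \right)} = 1$ ($X{\left(n,g \right)} = -3 - -4 = -3 + 4 = 1$)
$u{\left(I \right)} = 1 + 2 I^{2}$ ($u{\left(I \right)} = \left(I^{2} + I I\right) + 1 = \left(I^{2} + I^{2}\right) + 1 = 2 I^{2} + 1 = 1 + 2 I^{2}$)
$\sqrt{\left(-39 + 84 \cdot 31\right) + u{\left(D{\left(9,15 \right)} \right)}} = \sqrt{\left(-39 + 84 \cdot 31\right) + \left(1 + 2 \left(\frac{1}{4} \cdot 15 \cdot 9\right)^{2}\right)} = \sqrt{\left(-39 + 2604\right) + \left(1 + 2 \left(\frac{135}{4}\right)^{2}\right)} = \sqrt{2565 + \left(1 + 2 \cdot \frac{18225}{16}\right)} = \sqrt{2565 + \left(1 + \frac{18225}{8}\right)} = \sqrt{2565 + \frac{18233}{8}} = \sqrt{\frac{38753}{8}} = \frac{\sqrt{77506}}{4}$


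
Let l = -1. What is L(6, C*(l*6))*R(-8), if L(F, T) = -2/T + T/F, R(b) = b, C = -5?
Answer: -592/15 ≈ -39.467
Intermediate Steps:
L(6, C*(l*6))*R(-8) = (-2/((-(-5)*6)) - (-5)*6/6)*(-8) = (-2/((-5*(-6))) - 5*(-6)*(1/6))*(-8) = (-2/30 + 30*(1/6))*(-8) = (-2*1/30 + 5)*(-8) = (-1/15 + 5)*(-8) = (74/15)*(-8) = -592/15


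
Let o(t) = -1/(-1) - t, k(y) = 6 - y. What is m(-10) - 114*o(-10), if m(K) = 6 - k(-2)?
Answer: -1256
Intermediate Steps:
o(t) = 1 - t (o(t) = -1*(-1) - t = 1 - t)
m(K) = -2 (m(K) = 6 - (6 - 1*(-2)) = 6 - (6 + 2) = 6 - 1*8 = 6 - 8 = -2)
m(-10) - 114*o(-10) = -2 - 114*(1 - 1*(-10)) = -2 - 114*(1 + 10) = -2 - 114*11 = -2 - 1254 = -1256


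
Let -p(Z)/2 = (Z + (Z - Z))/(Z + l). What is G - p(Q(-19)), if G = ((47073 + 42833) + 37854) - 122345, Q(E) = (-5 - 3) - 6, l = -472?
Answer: 1315859/243 ≈ 5415.1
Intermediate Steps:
Q(E) = -14 (Q(E) = -8 - 6 = -14)
G = 5415 (G = (89906 + 37854) - 122345 = 127760 - 122345 = 5415)
p(Z) = -2*Z/(-472 + Z) (p(Z) = -2*(Z + (Z - Z))/(Z - 472) = -2*(Z + 0)/(-472 + Z) = -2*Z/(-472 + Z))
G - p(Q(-19)) = 5415 - (-2)*(-14)/(-472 - 14) = 5415 - (-2)*(-14)/(-486) = 5415 - (-2)*(-14)*(-1)/486 = 5415 - 1*(-14/243) = 5415 + 14/243 = 1315859/243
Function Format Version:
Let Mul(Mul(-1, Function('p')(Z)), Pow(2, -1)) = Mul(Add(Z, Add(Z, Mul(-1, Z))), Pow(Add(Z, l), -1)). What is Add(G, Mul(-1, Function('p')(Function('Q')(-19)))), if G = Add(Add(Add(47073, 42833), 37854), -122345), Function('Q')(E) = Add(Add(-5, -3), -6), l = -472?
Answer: Rational(1315859, 243) ≈ 5415.1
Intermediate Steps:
Function('Q')(E) = -14 (Function('Q')(E) = Add(-8, -6) = -14)
G = 5415 (G = Add(Add(89906, 37854), -122345) = Add(127760, -122345) = 5415)
Function('p')(Z) = Mul(-2, Z, Pow(Add(-472, Z), -1)) (Function('p')(Z) = Mul(-2, Mul(Add(Z, Add(Z, Mul(-1, Z))), Pow(Add(Z, -472), -1))) = Mul(-2, Mul(Add(Z, 0), Pow(Add(-472, Z), -1))) = Mul(-2, Mul(Z, Pow(Add(-472, Z), -1))) = Mul(-2, Z, Pow(Add(-472, Z), -1)))
Add(G, Mul(-1, Function('p')(Function('Q')(-19)))) = Add(5415, Mul(-1, Mul(-2, -14, Pow(Add(-472, -14), -1)))) = Add(5415, Mul(-1, Mul(-2, -14, Pow(-486, -1)))) = Add(5415, Mul(-1, Mul(-2, -14, Rational(-1, 486)))) = Add(5415, Mul(-1, Rational(-14, 243))) = Add(5415, Rational(14, 243)) = Rational(1315859, 243)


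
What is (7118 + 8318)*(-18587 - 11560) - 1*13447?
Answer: -465362539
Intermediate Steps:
(7118 + 8318)*(-18587 - 11560) - 1*13447 = 15436*(-30147) - 13447 = -465349092 - 13447 = -465362539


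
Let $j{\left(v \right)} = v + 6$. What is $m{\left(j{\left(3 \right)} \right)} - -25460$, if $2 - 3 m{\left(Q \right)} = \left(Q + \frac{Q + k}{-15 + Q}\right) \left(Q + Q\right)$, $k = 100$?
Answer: $\frac{76547}{3} \approx 25516.0$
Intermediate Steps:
$j{\left(v \right)} = 6 + v$
$m{\left(Q \right)} = \frac{2}{3} - \frac{2 Q \left(Q + \frac{100 + Q}{-15 + Q}\right)}{3}$ ($m{\left(Q \right)} = \frac{2}{3} - \frac{\left(Q + \frac{Q + 100}{-15 + Q}\right) \left(Q + Q\right)}{3} = \frac{2}{3} - \frac{\left(Q + \frac{100 + Q}{-15 + Q}\right) 2 Q}{3} = \frac{2}{3} - \frac{2 Q \left(Q + \frac{100 + Q}{-15 + Q}\right)}{3}$)
$m{\left(j{\left(3 \right)} \right)} - -25460 = \frac{2 \left(-15 - \left(6 + 3\right)^{3} - 99 \left(6 + 3\right) + 14 \left(6 + 3\right)^{2}\right)}{3 \left(-15 + \left(6 + 3\right)\right)} - -25460 = \frac{2 \left(-15 - 9^{3} - 891 + 14 \cdot 9^{2}\right)}{3 \left(-15 + 9\right)} + 25460 = \frac{2 \left(-15 - 729 - 891 + 14 \cdot 81\right)}{3 \left(-6\right)} + 25460 = \frac{2}{3} \left(- \frac{1}{6}\right) \left(-15 - 729 - 891 + 1134\right) + 25460 = \frac{2}{3} \left(- \frac{1}{6}\right) \left(-501\right) + 25460 = \frac{167}{3} + 25460 = \frac{76547}{3}$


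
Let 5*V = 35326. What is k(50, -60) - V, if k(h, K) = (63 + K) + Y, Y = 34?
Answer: -35141/5 ≈ -7028.2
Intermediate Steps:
k(h, K) = 97 + K (k(h, K) = (63 + K) + 34 = 97 + K)
V = 35326/5 (V = (⅕)*35326 = 35326/5 ≈ 7065.2)
k(50, -60) - V = (97 - 60) - 1*35326/5 = 37 - 35326/5 = -35141/5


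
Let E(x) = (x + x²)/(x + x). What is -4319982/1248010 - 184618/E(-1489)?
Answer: 56797760893/232129860 ≈ 244.68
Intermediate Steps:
E(x) = (x + x²)/(2*x) (E(x) = (x + x²)/((2*x)) = (x + x²)*(1/(2*x)) = (x + x²)/(2*x))
-4319982/1248010 - 184618/E(-1489) = -4319982/1248010 - 184618/(½ + (½)*(-1489)) = -4319982*1/1248010 - 184618/(½ - 1489/2) = -2159991/624005 - 184618/(-744) = -2159991/624005 - 184618*(-1/744) = -2159991/624005 + 92309/372 = 56797760893/232129860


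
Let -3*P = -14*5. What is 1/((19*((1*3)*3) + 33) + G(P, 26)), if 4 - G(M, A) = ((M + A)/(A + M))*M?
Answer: 3/554 ≈ 0.0054152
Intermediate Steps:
P = 70/3 (P = -(-14)*5/3 = -1/3*(-70) = 70/3 ≈ 23.333)
G(M, A) = 4 - M (G(M, A) = 4 - (M + A)/(A + M)*M = 4 - (A + M)/(A + M)*M = 4 - M)
1/((19*((1*3)*3) + 33) + G(P, 26)) = 1/((19*((1*3)*3) + 33) + (4 - 1*70/3)) = 1/((19*(3*3) + 33) + (4 - 70/3)) = 1/((19*9 + 33) - 58/3) = 1/((171 + 33) - 58/3) = 1/(204 - 58/3) = 1/(554/3) = 3/554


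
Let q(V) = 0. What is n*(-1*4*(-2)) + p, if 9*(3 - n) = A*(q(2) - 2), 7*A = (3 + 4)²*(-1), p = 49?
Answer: 545/9 ≈ 60.556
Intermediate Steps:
A = -7 (A = ((3 + 4)²*(-1))/7 = (7²*(-1))/7 = (49*(-1))/7 = (⅐)*(-49) = -7)
n = 13/9 (n = 3 - (-7)*(0 - 2)/9 = 3 - (-7)*(-2)/9 = 3 - ⅑*14 = 3 - 14/9 = 13/9 ≈ 1.4444)
n*(-1*4*(-2)) + p = 13*(-1*4*(-2))/9 + 49 = 13*(-4*(-2))/9 + 49 = (13/9)*8 + 49 = 104/9 + 49 = 545/9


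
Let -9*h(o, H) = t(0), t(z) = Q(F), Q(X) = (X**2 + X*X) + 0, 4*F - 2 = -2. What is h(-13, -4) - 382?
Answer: -382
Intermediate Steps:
F = 0 (F = 1/2 + (1/4)*(-2) = 1/2 - 1/2 = 0)
Q(X) = 2*X**2 (Q(X) = (X**2 + X**2) + 0 = 2*X**2 + 0 = 2*X**2)
t(z) = 0 (t(z) = 2*0**2 = 2*0 = 0)
h(o, H) = 0 (h(o, H) = -1/9*0 = 0)
h(-13, -4) - 382 = 0 - 382 = -382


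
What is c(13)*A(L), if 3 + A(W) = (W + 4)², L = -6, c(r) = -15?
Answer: -15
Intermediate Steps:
A(W) = -3 + (4 + W)² (A(W) = -3 + (W + 4)² = -3 + (4 + W)²)
c(13)*A(L) = -15*(-3 + (4 - 6)²) = -15*(-3 + (-2)²) = -15*(-3 + 4) = -15*1 = -15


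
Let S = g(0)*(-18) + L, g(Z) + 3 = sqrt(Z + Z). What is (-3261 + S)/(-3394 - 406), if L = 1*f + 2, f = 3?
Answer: 1601/1900 ≈ 0.84263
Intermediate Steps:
g(Z) = -3 + sqrt(2)*sqrt(Z) (g(Z) = -3 + sqrt(Z + Z) = -3 + sqrt(2*Z) = -3 + sqrt(2)*sqrt(Z))
L = 5 (L = 1*3 + 2 = 3 + 2 = 5)
S = 59 (S = (-3 + sqrt(2)*sqrt(0))*(-18) + 5 = (-3 + sqrt(2)*0)*(-18) + 5 = (-3 + 0)*(-18) + 5 = -3*(-18) + 5 = 54 + 5 = 59)
(-3261 + S)/(-3394 - 406) = (-3261 + 59)/(-3394 - 406) = -3202/(-3800) = -3202*(-1/3800) = 1601/1900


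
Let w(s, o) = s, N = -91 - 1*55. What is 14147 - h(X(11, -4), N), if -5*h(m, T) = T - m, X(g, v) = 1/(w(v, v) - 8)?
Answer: 847069/60 ≈ 14118.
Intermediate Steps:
N = -146 (N = -91 - 55 = -146)
X(g, v) = 1/(-8 + v) (X(g, v) = 1/(v - 8) = 1/(-8 + v))
h(m, T) = -T/5 + m/5 (h(m, T) = -(T - m)/5 = -T/5 + m/5)
14147 - h(X(11, -4), N) = 14147 - (-⅕*(-146) + 1/(5*(-8 - 4))) = 14147 - (146/5 + (⅕)/(-12)) = 14147 - (146/5 + (⅕)*(-1/12)) = 14147 - (146/5 - 1/60) = 14147 - 1*1751/60 = 14147 - 1751/60 = 847069/60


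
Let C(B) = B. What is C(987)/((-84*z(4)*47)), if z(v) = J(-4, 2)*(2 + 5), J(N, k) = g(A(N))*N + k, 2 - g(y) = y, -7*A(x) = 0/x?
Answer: 1/168 ≈ 0.0059524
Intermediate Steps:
A(x) = 0 (A(x) = -0/x = -⅐*0 = 0)
g(y) = 2 - y
J(N, k) = k + 2*N (J(N, k) = (2 - 1*0)*N + k = (2 + 0)*N + k = 2*N + k = k + 2*N)
z(v) = -42 (z(v) = (2 + 2*(-4))*(2 + 5) = (2 - 8)*7 = -6*7 = -42)
C(987)/((-84*z(4)*47)) = 987/((-84*(-42)*47)) = 987/((3528*47)) = 987/165816 = 987*(1/165816) = 1/168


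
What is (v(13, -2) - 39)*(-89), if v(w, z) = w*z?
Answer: 5785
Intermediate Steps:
(v(13, -2) - 39)*(-89) = (13*(-2) - 39)*(-89) = (-26 - 39)*(-89) = -65*(-89) = 5785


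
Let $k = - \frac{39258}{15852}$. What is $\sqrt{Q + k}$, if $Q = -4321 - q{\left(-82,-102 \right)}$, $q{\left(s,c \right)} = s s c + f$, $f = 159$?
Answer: $\frac{\sqrt{4756043097746}}{2642} \approx 825.45$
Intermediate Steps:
$q{\left(s,c \right)} = 159 + c s^{2}$ ($q{\left(s,c \right)} = s s c + 159 = s^{2} c + 159 = c s^{2} + 159 = 159 + c s^{2}$)
$k = - \frac{6543}{2642}$ ($k = \left(-39258\right) \frac{1}{15852} = - \frac{6543}{2642} \approx -2.4765$)
$Q = 681368$ ($Q = -4321 - \left(159 - 102 \left(-82\right)^{2}\right) = -4321 - \left(159 - 685848\right) = -4321 - -685689 = -4321 + 685689 = 681368$)
$\sqrt{Q + k} = \sqrt{681368 - \frac{6543}{2642}} = \sqrt{\frac{1800167713}{2642}} = \frac{\sqrt{4756043097746}}{2642}$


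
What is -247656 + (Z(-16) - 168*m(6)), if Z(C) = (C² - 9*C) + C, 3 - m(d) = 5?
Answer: -246936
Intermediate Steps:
m(d) = -2 (m(d) = 3 - 1*5 = 3 - 5 = -2)
Z(C) = C² - 8*C
-247656 + (Z(-16) - 168*m(6)) = -247656 + (-16*(-8 - 16) - 168*(-2)) = -247656 + (-16*(-24) + 336) = -247656 + (384 + 336) = -247656 + 720 = -246936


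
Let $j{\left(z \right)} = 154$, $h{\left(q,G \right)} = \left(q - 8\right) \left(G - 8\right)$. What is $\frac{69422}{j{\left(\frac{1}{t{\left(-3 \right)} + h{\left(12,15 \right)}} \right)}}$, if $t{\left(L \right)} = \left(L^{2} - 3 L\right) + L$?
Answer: $\frac{34711}{77} \approx 450.79$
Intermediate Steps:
$h{\left(q,G \right)} = \left(-8 + G\right) \left(-8 + q\right)$ ($h{\left(q,G \right)} = \left(-8 + q\right) \left(-8 + G\right) = \left(-8 + G\right) \left(-8 + q\right)$)
$t{\left(L \right)} = L^{2} - 2 L$
$\frac{69422}{j{\left(\frac{1}{t{\left(-3 \right)} + h{\left(12,15 \right)}} \right)}} = \frac{69422}{154} = 69422 \cdot \frac{1}{154} = \frac{34711}{77}$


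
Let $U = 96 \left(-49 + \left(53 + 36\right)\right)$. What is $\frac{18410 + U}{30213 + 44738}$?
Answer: $\frac{22250}{74951} \approx 0.29686$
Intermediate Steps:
$U = 3840$ ($U = 96 \left(-49 + 89\right) = 96 \cdot 40 = 3840$)
$\frac{18410 + U}{30213 + 44738} = \frac{18410 + 3840}{30213 + 44738} = \frac{22250}{74951}$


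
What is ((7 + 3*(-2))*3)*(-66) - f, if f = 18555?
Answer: -18753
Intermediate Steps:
((7 + 3*(-2))*3)*(-66) - f = ((7 + 3*(-2))*3)*(-66) - 1*18555 = ((7 - 6)*3)*(-66) - 18555 = (1*3)*(-66) - 18555 = 3*(-66) - 18555 = -198 - 18555 = -18753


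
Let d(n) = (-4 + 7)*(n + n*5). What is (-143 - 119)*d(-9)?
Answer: 42444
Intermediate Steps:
d(n) = 18*n (d(n) = 3*(n + 5*n) = 3*(6*n) = 18*n)
(-143 - 119)*d(-9) = (-143 - 119)*(18*(-9)) = -262*(-162) = 42444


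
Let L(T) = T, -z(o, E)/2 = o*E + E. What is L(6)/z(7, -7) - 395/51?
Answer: -21967/2856 ≈ -7.6915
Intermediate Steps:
z(o, E) = -2*E - 2*E*o (z(o, E) = -2*(o*E + E) = -2*(E*o + E) = -2*(E + E*o) = -2*E - 2*E*o)
L(6)/z(7, -7) - 395/51 = 6/((-2*(-7)*(1 + 7))) - 395/51 = 6/((-2*(-7)*8)) - 395*1/51 = 6/112 - 395/51 = 6*(1/112) - 395/51 = 3/56 - 395/51 = -21967/2856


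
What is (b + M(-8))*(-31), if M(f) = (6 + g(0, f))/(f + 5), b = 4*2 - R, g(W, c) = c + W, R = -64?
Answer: -6758/3 ≈ -2252.7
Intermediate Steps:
g(W, c) = W + c
b = 72 (b = 4*2 - 1*(-64) = 8 + 64 = 72)
M(f) = (6 + f)/(5 + f) (M(f) = (6 + (0 + f))/(f + 5) = (6 + f)/(5 + f))
(b + M(-8))*(-31) = (72 + (6 - 8)/(5 - 8))*(-31) = (72 - 2/(-3))*(-31) = (72 - 1/3*(-2))*(-31) = (72 + 2/3)*(-31) = (218/3)*(-31) = -6758/3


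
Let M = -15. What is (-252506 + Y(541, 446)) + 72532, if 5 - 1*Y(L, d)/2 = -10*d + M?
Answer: -171014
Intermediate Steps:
Y(L, d) = 40 + 20*d (Y(L, d) = 10 - 2*(-10*d - 15) = 10 - 2*(-15 - 10*d) = 10 + (30 + 20*d) = 40 + 20*d)
(-252506 + Y(541, 446)) + 72532 = (-252506 + (40 + 20*446)) + 72532 = (-252506 + (40 + 8920)) + 72532 = (-252506 + 8960) + 72532 = -243546 + 72532 = -171014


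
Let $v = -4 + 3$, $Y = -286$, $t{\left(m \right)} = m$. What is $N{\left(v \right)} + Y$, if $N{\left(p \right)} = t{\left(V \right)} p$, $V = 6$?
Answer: $-292$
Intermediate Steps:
$v = -1$
$N{\left(p \right)} = 6 p$
$N{\left(v \right)} + Y = 6 \left(-1\right) - 286 = -6 - 286 = -292$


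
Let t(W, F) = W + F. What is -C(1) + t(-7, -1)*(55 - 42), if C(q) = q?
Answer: -105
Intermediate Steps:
t(W, F) = F + W
-C(1) + t(-7, -1)*(55 - 42) = -1*1 + (-1 - 7)*(55 - 42) = -1 - 8*13 = -1 - 104 = -105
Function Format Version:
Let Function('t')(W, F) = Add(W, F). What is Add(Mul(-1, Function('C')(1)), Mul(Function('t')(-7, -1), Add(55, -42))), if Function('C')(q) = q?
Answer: -105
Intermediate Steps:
Function('t')(W, F) = Add(F, W)
Add(Mul(-1, Function('C')(1)), Mul(Function('t')(-7, -1), Add(55, -42))) = Add(Mul(-1, 1), Mul(Add(-1, -7), Add(55, -42))) = Add(-1, Mul(-8, 13)) = Add(-1, -104) = -105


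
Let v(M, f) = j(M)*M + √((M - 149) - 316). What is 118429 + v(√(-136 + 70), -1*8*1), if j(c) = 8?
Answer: 118429 + √(-465 + I*√66) + 8*I*√66 ≈ 1.1843e+5 + 86.557*I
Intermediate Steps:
v(M, f) = √(-465 + M) + 8*M (v(M, f) = 8*M + √((M - 149) - 316) = 8*M + √((-149 + M) - 316) = 8*M + √(-465 + M) = √(-465 + M) + 8*M)
118429 + v(√(-136 + 70), -1*8*1) = 118429 + (√(-465 + √(-136 + 70)) + 8*√(-136 + 70)) = 118429 + (√(-465 + √(-66)) + 8*√(-66)) = 118429 + (√(-465 + I*√66) + 8*(I*√66)) = 118429 + (√(-465 + I*√66) + 8*I*√66) = 118429 + √(-465 + I*√66) + 8*I*√66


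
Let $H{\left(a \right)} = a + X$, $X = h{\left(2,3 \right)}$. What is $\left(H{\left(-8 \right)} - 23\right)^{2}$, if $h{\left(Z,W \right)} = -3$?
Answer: $1156$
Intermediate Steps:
$X = -3$
$H{\left(a \right)} = -3 + a$ ($H{\left(a \right)} = a - 3 = -3 + a$)
$\left(H{\left(-8 \right)} - 23\right)^{2} = \left(\left(-3 - 8\right) - 23\right)^{2} = \left(-11 + \left(-158 + 135\right)\right)^{2} = \left(-11 - 23\right)^{2} = \left(-34\right)^{2} = 1156$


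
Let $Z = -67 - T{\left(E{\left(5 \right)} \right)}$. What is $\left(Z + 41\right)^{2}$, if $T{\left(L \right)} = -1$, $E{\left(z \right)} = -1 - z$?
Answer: $625$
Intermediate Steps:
$Z = -66$ ($Z = -67 - -1 = -67 + 1 = -66$)
$\left(Z + 41\right)^{2} = \left(-66 + 41\right)^{2} = \left(-25\right)^{2} = 625$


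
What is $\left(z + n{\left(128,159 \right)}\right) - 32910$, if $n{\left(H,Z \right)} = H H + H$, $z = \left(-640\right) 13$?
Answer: $-24718$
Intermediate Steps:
$z = -8320$
$n{\left(H,Z \right)} = H + H^{2}$ ($n{\left(H,Z \right)} = H^{2} + H = H + H^{2}$)
$\left(z + n{\left(128,159 \right)}\right) - 32910 = \left(-8320 + 128 \left(1 + 128\right)\right) - 32910 = \left(-8320 + 128 \cdot 129\right) - 32910 = \left(-8320 + 16512\right) - 32910 = 8192 - 32910 = -24718$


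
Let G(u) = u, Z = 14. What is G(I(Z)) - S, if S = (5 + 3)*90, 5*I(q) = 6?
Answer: -3594/5 ≈ -718.80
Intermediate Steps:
I(q) = 6/5 (I(q) = (1/5)*6 = 6/5)
S = 720 (S = 8*90 = 720)
G(I(Z)) - S = 6/5 - 1*720 = 6/5 - 720 = -3594/5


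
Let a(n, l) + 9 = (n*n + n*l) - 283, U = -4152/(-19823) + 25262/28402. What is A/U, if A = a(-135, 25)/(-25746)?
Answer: -2049085253017/3982222193145 ≈ -0.51456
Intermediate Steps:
U = 309346865/281506423 (U = -4152*(-1/19823) + 25262*(1/28402) = 4152/19823 + 12631/14201 = 309346865/281506423 ≈ 1.0989)
a(n, l) = -292 + n² + l*n (a(n, l) = -9 + ((n*n + n*l) - 283) = -9 + ((n² + l*n) - 283) = -9 + (-283 + n² + l*n) = -292 + n² + l*n)
A = -7279/12873 (A = (-292 + (-135)² + 25*(-135))/(-25746) = (-292 + 18225 - 3375)*(-1/25746) = 14558*(-1/25746) = -7279/12873 ≈ -0.56545)
A/U = -7279/(12873*309346865/281506423) = -7279/12873*281506423/309346865 = -2049085253017/3982222193145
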